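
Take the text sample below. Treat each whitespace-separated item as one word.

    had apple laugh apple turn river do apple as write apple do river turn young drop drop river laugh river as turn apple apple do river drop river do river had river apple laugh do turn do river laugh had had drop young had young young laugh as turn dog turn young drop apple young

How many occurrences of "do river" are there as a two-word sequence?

4

Scanning the 54 overlapping bigram windows for "do river":
  position 12–13: do river
  position 25–26: do river
  position 29–30: do river
  position 37–38: do river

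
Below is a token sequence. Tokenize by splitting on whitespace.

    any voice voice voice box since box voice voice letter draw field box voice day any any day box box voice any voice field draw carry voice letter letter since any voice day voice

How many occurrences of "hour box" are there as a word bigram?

Scanning the 33 overlapping bigram windows for "hour box":
  (none found)

0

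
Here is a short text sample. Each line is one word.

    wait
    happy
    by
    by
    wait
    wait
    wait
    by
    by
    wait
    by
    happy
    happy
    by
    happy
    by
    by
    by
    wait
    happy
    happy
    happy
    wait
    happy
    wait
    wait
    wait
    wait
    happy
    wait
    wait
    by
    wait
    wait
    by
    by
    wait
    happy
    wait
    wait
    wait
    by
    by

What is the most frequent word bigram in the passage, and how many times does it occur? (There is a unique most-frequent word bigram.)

"wait wait", 9 times

Bigram frequencies (highest first):
  wait wait: 9
  by by: 6
  wait happy: 5
  by wait: 5
  wait by: 5
  happy wait: 4
  … (3 more, each ≤ 3)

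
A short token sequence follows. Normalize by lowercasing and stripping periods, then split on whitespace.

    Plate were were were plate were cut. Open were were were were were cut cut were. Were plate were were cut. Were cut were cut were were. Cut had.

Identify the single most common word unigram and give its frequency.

"were", 17 times

Unigram frequencies (highest first):
  were: 17
  cut: 7
  plate: 3
  open: 1
  had: 1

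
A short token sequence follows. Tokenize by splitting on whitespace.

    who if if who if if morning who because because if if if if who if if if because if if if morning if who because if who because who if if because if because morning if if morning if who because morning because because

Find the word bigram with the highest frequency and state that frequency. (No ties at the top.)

Bigram frequencies (highest first):
  if if: 11
  if who: 5
  who if: 4
  who because: 4
  because if: 4
  if morning: 3
  … (7 more, each ≤ 3)

"if if", 11 times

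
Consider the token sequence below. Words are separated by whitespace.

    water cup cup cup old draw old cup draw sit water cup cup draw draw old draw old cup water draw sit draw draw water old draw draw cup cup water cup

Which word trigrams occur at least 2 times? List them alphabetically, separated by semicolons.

Trigram counts meeting the condition (at least 2 times):
  draw old cup: 2
  old draw old: 2
  water cup cup: 2

draw old cup; old draw old; water cup cup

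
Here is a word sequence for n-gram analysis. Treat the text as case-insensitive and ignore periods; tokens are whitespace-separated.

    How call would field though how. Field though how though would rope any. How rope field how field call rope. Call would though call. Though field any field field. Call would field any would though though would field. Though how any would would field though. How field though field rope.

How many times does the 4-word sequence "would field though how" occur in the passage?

Scanning the 47 overlapping 4-gram windows for "would field though how":
  position 3–6: would field though how
  position 37–40: would field though how
  position 43–46: would field though how

3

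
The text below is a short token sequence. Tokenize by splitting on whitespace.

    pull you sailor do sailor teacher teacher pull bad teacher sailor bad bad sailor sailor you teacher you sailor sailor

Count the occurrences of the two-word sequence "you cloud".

Scanning the 19 overlapping bigram windows for "you cloud":
  (none found)

0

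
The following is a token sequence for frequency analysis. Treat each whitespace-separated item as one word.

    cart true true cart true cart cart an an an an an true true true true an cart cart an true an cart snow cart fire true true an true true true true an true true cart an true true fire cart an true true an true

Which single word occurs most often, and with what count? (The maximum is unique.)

Unigram frequencies (highest first):
  true: 21
  an: 13
  cart: 10
  fire: 2
  snow: 1

"true", 21 times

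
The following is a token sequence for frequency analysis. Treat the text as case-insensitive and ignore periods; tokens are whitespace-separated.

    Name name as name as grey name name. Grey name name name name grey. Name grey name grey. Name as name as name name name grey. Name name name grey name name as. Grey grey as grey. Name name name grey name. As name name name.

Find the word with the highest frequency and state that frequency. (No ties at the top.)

"name", 28 times

Unigram frequencies (highest first):
  name: 28
  grey: 11
  as: 7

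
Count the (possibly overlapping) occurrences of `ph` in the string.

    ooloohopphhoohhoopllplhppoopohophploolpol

2

Sliding a length-2 window over the 41 characters (40 positions):
  position 9–10: ph
  position 32–33: ph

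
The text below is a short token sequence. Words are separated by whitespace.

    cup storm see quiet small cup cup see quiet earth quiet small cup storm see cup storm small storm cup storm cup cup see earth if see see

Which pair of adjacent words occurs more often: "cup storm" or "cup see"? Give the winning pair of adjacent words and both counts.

"cup storm": 4 occurrences
"cup see": 2 occurrences

"cup storm" (4 vs 2)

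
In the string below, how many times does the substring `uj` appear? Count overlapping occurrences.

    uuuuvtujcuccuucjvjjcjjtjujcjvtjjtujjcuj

4

Sliding a length-2 window over the 39 characters (38 positions):
  position 7–8: uj
  position 25–26: uj
  position 34–35: uj
  position 38–39: uj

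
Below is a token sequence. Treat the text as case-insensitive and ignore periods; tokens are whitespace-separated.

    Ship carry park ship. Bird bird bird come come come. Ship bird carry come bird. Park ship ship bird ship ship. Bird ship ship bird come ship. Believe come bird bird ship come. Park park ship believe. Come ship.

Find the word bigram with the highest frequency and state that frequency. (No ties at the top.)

"ship bird", 5 times

Bigram frequencies (highest first):
  ship bird: 5
  park ship: 3
  bird bird: 3
  come ship: 3
  ship ship: 3
  bird ship: 3
  … (13 more, each ≤ 2)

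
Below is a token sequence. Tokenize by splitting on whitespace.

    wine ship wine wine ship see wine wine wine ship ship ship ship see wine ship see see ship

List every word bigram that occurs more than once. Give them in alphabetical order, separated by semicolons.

see wine; ship see; ship ship; wine ship; wine wine

Bigram counts meeting the condition (more than once):
  see wine: 2
  ship see: 3
  ship ship: 3
  wine ship: 4
  wine wine: 3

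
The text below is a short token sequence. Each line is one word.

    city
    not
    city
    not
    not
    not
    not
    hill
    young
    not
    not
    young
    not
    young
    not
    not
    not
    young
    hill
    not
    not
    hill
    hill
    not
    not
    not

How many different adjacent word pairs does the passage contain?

10

26 tokens → 25 bigram windows in total.
Repeated bigrams (each contributes count−1 duplicates):
  not not: 9
  not young: 3
  young not: 3
  city not: 2
  hill not: 2
  not hill: 2
15 duplicate windows → 25 − 15 = 10 distinct.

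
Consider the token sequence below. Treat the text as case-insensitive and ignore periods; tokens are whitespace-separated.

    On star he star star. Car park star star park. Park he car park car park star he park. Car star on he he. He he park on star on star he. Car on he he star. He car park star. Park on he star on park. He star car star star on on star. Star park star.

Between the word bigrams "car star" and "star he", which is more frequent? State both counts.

"star he" (4 vs 2)

"car star": 2 occurrences
"star he": 4 occurrences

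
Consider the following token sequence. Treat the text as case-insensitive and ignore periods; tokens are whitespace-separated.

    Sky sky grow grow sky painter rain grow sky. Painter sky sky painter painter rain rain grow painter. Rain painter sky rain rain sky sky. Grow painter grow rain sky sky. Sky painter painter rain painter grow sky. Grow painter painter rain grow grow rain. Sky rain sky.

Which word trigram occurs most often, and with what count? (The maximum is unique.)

Trigram frequencies (highest first):
  painter painter rain: 3
  sky sky grow: 2
  grow sky painter: 2
  painter rain grow: 2
  sky sky painter: 2
  sky painter painter: 2
  … (29 more, each ≤ 2)

"painter painter rain", 3 times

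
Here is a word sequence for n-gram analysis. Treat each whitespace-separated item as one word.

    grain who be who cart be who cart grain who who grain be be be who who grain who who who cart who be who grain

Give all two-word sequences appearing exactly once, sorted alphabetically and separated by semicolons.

cart be; cart grain; cart who; grain be

Bigram counts meeting the condition (exactly once):
  cart be: 1
  cart grain: 1
  cart who: 1
  grain be: 1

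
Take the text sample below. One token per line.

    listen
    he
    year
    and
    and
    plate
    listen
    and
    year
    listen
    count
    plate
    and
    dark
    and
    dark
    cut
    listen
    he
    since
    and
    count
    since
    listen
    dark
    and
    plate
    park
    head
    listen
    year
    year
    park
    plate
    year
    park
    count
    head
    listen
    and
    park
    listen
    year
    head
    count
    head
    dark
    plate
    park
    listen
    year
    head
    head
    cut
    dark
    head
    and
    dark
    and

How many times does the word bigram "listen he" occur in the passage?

2

Scanning the 58 overlapping bigram windows for "listen he":
  position 1–2: listen he
  position 18–19: listen he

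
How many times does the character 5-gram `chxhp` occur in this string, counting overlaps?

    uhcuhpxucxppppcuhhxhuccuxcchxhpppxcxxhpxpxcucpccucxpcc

Sliding a length-5 window over the 54 characters (50 positions):
  position 27–31: chxhp

1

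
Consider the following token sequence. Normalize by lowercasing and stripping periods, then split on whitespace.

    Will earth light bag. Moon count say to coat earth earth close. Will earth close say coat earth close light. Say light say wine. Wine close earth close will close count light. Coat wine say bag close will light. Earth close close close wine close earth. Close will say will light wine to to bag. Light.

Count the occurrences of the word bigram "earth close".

6

Scanning the 55 overlapping bigram windows for "earth close":
  position 11–12: earth close
  position 14–15: earth close
  position 18–19: earth close
  position 27–28: earth close
  position 40–41: earth close
  position 46–47: earth close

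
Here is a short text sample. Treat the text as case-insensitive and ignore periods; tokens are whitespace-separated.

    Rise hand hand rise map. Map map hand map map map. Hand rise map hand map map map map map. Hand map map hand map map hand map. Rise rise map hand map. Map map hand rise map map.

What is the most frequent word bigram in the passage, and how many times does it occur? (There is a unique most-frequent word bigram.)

Bigram frequencies (highest first):
  map map: 13
  map hand: 8
  hand map: 6
  rise map: 4
  hand rise: 3
  rise hand: 1
  … (3 more, each ≤ 1)

"map map", 13 times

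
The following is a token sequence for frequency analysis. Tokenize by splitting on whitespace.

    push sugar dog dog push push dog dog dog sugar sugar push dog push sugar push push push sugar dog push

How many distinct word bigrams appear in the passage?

21 tokens → 20 bigram windows in total.
Repeated bigrams (each contributes count−1 duplicates):
  dog dog: 3
  dog push: 3
  push push: 3
  push sugar: 3
  push dog: 2
  sugar dog: 2
  sugar push: 2
11 duplicate windows → 20 − 11 = 9 distinct.

9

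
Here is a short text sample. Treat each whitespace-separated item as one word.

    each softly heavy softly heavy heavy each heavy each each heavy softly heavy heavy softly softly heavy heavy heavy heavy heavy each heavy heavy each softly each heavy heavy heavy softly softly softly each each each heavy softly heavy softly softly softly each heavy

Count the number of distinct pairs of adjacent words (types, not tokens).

44 tokens → 43 bigram windows in total.
Repeated bigrams (each contributes count−1 duplicates):
  heavy heavy: 9
  each heavy: 6
  heavy softly: 6
  softly heavy: 5
  softly softly: 5
  heavy each: 4
  each each: 3
  softly each: 3
  … (1 more repeated)
34 duplicate windows → 43 − 34 = 9 distinct.

9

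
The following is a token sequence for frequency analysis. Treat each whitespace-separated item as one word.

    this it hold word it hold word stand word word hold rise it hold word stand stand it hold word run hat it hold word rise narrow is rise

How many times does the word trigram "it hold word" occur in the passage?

5

Scanning the 27 overlapping trigram windows for "it hold word":
  position 2–4: it hold word
  position 5–7: it hold word
  position 13–15: it hold word
  position 18–20: it hold word
  position 23–25: it hold word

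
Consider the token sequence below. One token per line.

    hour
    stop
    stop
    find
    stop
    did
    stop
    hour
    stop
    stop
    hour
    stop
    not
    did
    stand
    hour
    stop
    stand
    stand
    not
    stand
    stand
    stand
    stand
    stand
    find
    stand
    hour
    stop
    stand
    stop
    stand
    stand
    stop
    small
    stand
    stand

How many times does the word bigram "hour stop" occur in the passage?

5

Scanning the 36 overlapping bigram windows for "hour stop":
  position 1–2: hour stop
  position 8–9: hour stop
  position 11–12: hour stop
  position 16–17: hour stop
  position 28–29: hour stop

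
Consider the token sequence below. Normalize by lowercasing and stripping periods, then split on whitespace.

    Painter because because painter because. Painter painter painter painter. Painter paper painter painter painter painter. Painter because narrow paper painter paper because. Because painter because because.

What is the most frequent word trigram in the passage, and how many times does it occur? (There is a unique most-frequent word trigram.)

"painter painter painter", 6 times

Trigram frequencies (highest first):
  painter painter painter: 6
  painter because because: 2
  because because painter: 2
  because painter because: 2
  painter because painter: 1
  because painter painter: 1
  … (10 more, each ≤ 1)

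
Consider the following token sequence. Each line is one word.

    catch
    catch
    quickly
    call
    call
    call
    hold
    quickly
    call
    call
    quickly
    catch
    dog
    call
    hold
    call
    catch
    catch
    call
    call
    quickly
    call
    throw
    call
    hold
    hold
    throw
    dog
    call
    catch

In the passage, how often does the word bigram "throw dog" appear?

1

Scanning the 29 overlapping bigram windows for "throw dog":
  position 27–28: throw dog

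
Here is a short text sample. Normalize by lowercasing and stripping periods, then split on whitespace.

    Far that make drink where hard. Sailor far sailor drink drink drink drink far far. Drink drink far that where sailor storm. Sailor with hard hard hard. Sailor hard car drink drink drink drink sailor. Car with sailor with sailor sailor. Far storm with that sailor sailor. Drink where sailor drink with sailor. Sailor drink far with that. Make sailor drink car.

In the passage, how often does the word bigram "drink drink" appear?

Scanning the 61 overlapping bigram windows for "drink drink":
  position 10–11: drink drink
  position 11–12: drink drink
  position 12–13: drink drink
  position 16–17: drink drink
  position 31–32: drink drink
  position 32–33: drink drink
  position 33–34: drink drink

7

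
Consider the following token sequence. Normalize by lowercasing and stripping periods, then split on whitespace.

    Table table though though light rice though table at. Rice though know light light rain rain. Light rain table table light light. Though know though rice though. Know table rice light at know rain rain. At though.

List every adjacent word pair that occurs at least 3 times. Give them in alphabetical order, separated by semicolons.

rice though; though know

Bigram counts meeting the condition (at least 3 times):
  rice though: 3
  though know: 3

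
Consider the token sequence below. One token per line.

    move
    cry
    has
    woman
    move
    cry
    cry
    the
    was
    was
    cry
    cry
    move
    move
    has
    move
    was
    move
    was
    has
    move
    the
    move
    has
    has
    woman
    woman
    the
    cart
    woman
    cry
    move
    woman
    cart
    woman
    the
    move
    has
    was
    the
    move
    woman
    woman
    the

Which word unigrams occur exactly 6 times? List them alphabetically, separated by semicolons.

Unigram counts meeting the condition (exactly 6 times):
  cry: 6
  has: 6
  the: 6

cry; has; the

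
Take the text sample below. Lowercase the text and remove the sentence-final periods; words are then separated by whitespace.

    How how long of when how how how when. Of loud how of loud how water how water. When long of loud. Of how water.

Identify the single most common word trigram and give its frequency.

"of loud how", 2 times

Trigram frequencies (highest first):
  of loud how: 2
  how how long: 1
  how long of: 1
  long of when: 1
  of when how: 1
  when how how: 1
  … (16 more, each ≤ 1)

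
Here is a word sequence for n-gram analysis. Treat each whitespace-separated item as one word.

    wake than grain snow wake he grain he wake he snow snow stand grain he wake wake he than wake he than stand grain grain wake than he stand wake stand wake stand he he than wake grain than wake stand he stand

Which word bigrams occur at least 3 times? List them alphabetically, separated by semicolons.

Bigram counts meeting the condition (at least 3 times):
  he than: 3
  than wake: 3
  wake he: 4
  wake stand: 3

he than; than wake; wake he; wake stand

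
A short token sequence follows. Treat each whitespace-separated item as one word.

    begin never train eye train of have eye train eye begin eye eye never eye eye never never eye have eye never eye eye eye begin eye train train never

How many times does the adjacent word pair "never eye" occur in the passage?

Scanning the 29 overlapping bigram windows for "never eye":
  position 14–15: never eye
  position 18–19: never eye
  position 22–23: never eye

3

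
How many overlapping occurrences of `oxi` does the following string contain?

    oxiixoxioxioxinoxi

5

Sliding a length-3 window over the 18 characters (16 positions):
  position 1–3: oxi
  position 6–8: oxi
  position 9–11: oxi
  position 12–14: oxi
  position 16–18: oxi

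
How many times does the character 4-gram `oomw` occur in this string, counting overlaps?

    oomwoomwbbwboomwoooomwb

Sliding a length-4 window over the 23 characters (20 positions):
  position 1–4: oomw
  position 5–8: oomw
  position 13–16: oomw
  position 19–22: oomw

4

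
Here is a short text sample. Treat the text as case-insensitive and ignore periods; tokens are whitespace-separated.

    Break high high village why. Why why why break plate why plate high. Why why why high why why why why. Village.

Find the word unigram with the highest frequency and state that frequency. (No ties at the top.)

"why", 12 times

Unigram frequencies (highest first):
  why: 12
  high: 4
  break: 2
  village: 2
  plate: 2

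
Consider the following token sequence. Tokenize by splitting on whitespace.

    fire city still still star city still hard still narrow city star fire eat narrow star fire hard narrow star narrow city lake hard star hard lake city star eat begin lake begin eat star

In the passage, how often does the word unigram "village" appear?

Scanning the 35 tokens for "village":
  (none found)

0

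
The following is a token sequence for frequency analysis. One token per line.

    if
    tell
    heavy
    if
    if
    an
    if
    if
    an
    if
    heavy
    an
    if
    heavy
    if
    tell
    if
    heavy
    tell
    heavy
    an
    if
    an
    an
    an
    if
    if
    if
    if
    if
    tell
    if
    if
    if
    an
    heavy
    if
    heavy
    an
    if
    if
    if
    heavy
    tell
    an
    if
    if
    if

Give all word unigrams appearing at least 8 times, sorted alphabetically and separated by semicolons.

an; heavy; if

Unigram counts meeting the condition (at least 8 times):
  an: 10
  heavy: 8
  if: 25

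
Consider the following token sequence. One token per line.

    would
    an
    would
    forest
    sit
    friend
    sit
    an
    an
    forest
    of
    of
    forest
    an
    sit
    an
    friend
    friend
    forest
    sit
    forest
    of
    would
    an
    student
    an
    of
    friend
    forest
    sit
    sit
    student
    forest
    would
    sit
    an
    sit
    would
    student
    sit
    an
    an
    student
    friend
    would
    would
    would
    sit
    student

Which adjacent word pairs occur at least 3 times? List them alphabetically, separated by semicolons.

Bigram counts meeting the condition (at least 3 times):
  forest sit: 3
  sit an: 4

forest sit; sit an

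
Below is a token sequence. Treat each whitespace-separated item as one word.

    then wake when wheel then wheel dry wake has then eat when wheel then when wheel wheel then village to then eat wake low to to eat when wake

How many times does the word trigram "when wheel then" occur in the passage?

Scanning the 27 overlapping trigram windows for "when wheel then":
  position 3–5: when wheel then
  position 12–14: when wheel then

2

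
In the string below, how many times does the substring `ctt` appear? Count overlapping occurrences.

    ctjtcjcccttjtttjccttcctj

Sliding a length-3 window over the 24 characters (22 positions):
  position 9–11: ctt
  position 18–20: ctt

2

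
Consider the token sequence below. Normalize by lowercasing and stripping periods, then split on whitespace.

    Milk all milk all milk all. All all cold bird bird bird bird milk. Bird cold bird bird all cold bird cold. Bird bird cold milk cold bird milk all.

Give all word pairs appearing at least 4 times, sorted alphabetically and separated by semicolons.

bird bird; cold bird; milk all

Bigram counts meeting the condition (at least 4 times):
  bird bird: 5
  cold bird: 5
  milk all: 4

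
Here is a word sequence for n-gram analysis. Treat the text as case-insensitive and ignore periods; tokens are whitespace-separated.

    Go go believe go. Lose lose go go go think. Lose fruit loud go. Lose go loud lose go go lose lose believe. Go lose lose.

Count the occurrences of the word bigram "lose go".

3

Scanning the 25 overlapping bigram windows for "lose go":
  position 6–7: lose go
  position 15–16: lose go
  position 18–19: lose go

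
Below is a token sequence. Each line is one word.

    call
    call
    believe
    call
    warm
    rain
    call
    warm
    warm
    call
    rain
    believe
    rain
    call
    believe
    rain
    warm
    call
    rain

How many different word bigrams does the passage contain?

19 tokens → 18 bigram windows in total.
Repeated bigrams (each contributes count−1 duplicates):
  believe rain: 2
  call believe: 2
  call rain: 2
  call warm: 2
  rain call: 2
  warm call: 2
6 duplicate windows → 18 − 6 = 12 distinct.

12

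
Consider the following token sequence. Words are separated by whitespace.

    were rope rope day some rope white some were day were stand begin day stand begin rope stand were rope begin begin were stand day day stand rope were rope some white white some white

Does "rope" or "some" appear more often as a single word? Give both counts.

"rope": 7 occurrences
"some": 4 occurrences

"rope" (7 vs 4)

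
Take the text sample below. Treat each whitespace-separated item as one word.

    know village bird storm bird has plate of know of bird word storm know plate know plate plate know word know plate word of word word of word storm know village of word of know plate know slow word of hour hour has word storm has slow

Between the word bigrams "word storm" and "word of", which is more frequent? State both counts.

"word storm": 3 occurrences
"word of": 4 occurrences

"word of" (4 vs 3)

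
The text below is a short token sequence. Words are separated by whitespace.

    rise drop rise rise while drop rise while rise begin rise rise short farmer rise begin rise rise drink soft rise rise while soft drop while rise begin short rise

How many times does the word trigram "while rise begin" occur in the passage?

2

Scanning the 28 overlapping trigram windows for "while rise begin":
  position 8–10: while rise begin
  position 26–28: while rise begin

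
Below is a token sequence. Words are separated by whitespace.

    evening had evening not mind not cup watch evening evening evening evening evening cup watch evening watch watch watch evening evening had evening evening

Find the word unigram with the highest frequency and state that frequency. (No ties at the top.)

Unigram frequencies (highest first):
  evening: 12
  watch: 5
  had: 2
  not: 2
  cup: 2
  mind: 1

"evening", 12 times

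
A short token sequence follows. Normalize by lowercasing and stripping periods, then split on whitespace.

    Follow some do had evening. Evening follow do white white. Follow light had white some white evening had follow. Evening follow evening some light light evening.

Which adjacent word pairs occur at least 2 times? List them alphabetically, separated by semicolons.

evening follow; follow evening

Bigram counts meeting the condition (at least 2 times):
  evening follow: 2
  follow evening: 2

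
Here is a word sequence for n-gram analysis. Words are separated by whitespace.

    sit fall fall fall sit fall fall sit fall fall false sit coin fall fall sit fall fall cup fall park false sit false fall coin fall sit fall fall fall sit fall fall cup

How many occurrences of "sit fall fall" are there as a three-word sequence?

Scanning the 33 overlapping trigram windows for "sit fall fall":
  position 1–3: sit fall fall
  position 5–7: sit fall fall
  position 8–10: sit fall fall
  position 16–18: sit fall fall
  position 28–30: sit fall fall
  position 32–34: sit fall fall

6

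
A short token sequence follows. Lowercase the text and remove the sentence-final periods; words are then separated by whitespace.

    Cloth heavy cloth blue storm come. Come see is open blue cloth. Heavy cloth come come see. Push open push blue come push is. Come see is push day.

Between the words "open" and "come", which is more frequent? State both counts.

"come" (6 vs 2)

"open": 2 occurrences
"come": 6 occurrences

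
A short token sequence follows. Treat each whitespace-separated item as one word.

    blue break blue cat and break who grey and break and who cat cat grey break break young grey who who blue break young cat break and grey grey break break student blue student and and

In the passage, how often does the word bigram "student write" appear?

0

Scanning the 35 overlapping bigram windows for "student write":
  (none found)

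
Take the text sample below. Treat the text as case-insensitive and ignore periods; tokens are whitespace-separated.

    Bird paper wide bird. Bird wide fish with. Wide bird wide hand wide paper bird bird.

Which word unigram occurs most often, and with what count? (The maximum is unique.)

"bird", 6 times

Unigram frequencies (highest first):
  bird: 6
  wide: 5
  paper: 2
  fish: 1
  with: 1
  hand: 1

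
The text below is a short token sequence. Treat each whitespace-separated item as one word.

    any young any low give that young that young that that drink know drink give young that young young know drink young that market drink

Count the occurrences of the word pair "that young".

Scanning the 24 overlapping bigram windows for "that young":
  position 6–7: that young
  position 8–9: that young
  position 17–18: that young

3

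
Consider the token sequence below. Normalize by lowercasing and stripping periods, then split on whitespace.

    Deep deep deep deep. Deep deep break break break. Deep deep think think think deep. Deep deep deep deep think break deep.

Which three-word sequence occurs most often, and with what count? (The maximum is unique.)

Trigram frequencies (highest first):
  deep deep deep: 7
  deep deep think: 2
  deep deep break: 1
  deep break break: 1
  break break break: 1
  break break deep: 1
  … (7 more, each ≤ 1)

"deep deep deep", 7 times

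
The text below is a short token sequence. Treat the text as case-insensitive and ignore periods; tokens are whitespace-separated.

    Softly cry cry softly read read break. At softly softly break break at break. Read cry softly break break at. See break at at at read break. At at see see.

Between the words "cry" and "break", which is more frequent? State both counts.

"break" (8 vs 3)

"cry": 3 occurrences
"break": 8 occurrences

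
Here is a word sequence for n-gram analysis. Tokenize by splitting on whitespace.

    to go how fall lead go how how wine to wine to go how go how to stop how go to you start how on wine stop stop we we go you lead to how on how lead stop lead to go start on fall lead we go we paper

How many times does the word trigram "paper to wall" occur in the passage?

0

Scanning the 48 overlapping trigram windows for "paper to wall":
  (none found)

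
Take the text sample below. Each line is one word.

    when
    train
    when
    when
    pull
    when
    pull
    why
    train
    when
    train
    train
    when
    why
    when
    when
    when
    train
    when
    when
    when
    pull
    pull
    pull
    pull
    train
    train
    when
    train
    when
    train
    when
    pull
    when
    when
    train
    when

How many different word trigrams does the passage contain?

37 tokens → 35 trigram windows in total.
Repeated trigrams (each contributes count−1 duplicates):
  when train when: 5
  train when train: 3
  pull pull pull: 2
  train train when: 2
  train when when: 2
  when pull when: 2
  when when pull: 2
  when when train: 2
  … (1 more repeated)
13 duplicate windows → 35 − 13 = 22 distinct.

22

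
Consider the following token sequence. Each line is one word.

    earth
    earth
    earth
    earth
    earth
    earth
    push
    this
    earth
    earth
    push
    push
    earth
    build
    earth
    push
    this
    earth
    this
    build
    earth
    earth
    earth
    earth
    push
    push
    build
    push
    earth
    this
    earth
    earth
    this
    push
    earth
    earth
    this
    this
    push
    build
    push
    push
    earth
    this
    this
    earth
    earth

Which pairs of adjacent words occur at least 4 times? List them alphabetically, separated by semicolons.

Bigram counts meeting the condition (at least 4 times):
  earth earth: 12
  earth push: 4
  earth this: 5
  push earth: 4
  this earth: 4

earth earth; earth push; earth this; push earth; this earth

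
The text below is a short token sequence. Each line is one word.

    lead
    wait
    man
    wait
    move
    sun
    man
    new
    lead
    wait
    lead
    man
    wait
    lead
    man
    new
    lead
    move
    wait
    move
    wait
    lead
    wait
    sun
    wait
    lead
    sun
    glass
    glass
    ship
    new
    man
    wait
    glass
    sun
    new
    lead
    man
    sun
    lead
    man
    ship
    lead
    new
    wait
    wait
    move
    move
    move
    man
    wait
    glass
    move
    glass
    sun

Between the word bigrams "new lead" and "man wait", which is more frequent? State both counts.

"man wait" (4 vs 3)

"new lead": 3 occurrences
"man wait": 4 occurrences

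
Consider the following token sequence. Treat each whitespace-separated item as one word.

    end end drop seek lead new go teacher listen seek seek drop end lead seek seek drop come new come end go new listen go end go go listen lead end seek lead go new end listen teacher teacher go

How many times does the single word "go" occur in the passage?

7

Scanning the 40 tokens for "go":
  position 7: go
  position 22: go
  position 25: go
  position 27: go
  position 28: go
  position 34: go
  position 40: go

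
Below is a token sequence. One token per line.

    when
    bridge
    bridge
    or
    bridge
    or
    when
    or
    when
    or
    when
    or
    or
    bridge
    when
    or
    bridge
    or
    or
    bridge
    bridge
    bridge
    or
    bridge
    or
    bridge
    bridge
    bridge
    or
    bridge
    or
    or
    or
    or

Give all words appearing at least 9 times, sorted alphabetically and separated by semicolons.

Unigram counts meeting the condition (at least 9 times):
  bridge: 13
  or: 16

bridge; or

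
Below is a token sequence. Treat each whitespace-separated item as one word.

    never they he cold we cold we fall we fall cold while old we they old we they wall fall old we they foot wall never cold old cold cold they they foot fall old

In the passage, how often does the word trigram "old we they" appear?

Scanning the 33 overlapping trigram windows for "old we they":
  position 13–15: old we they
  position 16–18: old we they
  position 21–23: old we they

3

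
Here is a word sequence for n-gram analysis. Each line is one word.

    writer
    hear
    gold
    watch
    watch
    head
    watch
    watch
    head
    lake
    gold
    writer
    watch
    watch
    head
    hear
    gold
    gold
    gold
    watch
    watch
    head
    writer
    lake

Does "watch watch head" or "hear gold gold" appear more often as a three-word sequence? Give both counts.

"watch watch head" (4 vs 1)

"watch watch head": 4 occurrences
"hear gold gold": 1 occurrence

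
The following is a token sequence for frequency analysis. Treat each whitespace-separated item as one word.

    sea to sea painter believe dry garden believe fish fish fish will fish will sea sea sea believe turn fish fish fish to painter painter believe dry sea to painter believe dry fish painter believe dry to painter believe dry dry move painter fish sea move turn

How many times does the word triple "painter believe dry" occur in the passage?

5

Scanning the 45 overlapping trigram windows for "painter believe dry":
  position 4–6: painter believe dry
  position 25–27: painter believe dry
  position 30–32: painter believe dry
  position 34–36: painter believe dry
  position 38–40: painter believe dry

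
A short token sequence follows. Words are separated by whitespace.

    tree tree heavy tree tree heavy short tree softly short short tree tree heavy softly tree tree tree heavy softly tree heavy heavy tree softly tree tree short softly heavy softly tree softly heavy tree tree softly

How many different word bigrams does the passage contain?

14

37 tokens → 36 bigram windows in total.
Repeated bigrams (each contributes count−1 duplicates):
  tree tree: 7
  tree heavy: 5
  softly tree: 4
  tree softly: 4
  heavy softly: 3
  heavy tree: 3
  short tree: 2
  softly heavy: 2
22 duplicate windows → 36 − 22 = 14 distinct.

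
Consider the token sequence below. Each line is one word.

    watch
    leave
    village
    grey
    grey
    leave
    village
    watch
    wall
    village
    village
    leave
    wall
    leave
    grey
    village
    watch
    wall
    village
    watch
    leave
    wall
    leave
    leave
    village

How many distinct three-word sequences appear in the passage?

20

25 tokens → 23 trigram windows in total.
Repeated trigrams (each contributes count−1 duplicates):
  leave wall leave: 2
  village watch wall: 2
  watch wall village: 2
3 duplicate windows → 23 − 3 = 20 distinct.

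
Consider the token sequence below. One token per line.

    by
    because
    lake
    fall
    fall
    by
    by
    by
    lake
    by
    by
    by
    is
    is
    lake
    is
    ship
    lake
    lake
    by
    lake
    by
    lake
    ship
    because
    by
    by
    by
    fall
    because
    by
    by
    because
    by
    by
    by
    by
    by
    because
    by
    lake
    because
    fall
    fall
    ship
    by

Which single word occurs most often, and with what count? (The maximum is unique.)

"by", 21 times

Unigram frequencies (highest first):
  by: 21
  lake: 8
  because: 6
  fall: 5
  is: 3
  ship: 3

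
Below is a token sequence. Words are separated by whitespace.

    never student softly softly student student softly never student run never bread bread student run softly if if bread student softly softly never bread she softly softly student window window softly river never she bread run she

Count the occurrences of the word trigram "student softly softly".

Scanning the 35 overlapping trigram windows for "student softly softly":
  position 2–4: student softly softly
  position 20–22: student softly softly

2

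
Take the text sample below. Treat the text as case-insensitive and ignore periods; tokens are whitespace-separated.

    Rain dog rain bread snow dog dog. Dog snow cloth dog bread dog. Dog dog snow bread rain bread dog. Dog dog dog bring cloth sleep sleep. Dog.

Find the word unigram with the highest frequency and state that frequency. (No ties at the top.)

Unigram frequencies (highest first):
  dog: 13
  bread: 4
  rain: 3
  snow: 3
  cloth: 2
  sleep: 2
  … (1 more, each ≤ 1)

"dog", 13 times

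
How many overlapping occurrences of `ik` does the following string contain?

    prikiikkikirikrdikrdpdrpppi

Sliding a length-2 window over the 27 characters (26 positions):
  position 3–4: ik
  position 6–7: ik
  position 9–10: ik
  position 13–14: ik
  position 17–18: ik

5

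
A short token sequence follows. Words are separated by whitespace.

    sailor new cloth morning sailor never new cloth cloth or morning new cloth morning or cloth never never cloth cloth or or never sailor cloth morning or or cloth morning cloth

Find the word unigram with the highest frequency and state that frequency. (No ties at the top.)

Unigram frequencies (highest first):
  cloth: 10
  or: 6
  morning: 5
  never: 4
  sailor: 3
  new: 3

"cloth", 10 times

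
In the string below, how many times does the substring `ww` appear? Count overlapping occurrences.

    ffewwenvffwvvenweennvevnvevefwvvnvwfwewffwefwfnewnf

1

Sliding a length-2 window over the 51 characters (50 positions):
  position 4–5: ww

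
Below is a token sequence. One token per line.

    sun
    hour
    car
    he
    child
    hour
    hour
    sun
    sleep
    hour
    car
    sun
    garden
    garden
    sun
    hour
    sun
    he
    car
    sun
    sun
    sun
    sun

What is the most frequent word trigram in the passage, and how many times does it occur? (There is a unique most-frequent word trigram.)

Trigram frequencies (highest first):
  sun sun sun: 2
  sun hour car: 1
  hour car he: 1
  car he child: 1
  he child hour: 1
  child hour hour: 1
  … (14 more, each ≤ 1)

"sun sun sun", 2 times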